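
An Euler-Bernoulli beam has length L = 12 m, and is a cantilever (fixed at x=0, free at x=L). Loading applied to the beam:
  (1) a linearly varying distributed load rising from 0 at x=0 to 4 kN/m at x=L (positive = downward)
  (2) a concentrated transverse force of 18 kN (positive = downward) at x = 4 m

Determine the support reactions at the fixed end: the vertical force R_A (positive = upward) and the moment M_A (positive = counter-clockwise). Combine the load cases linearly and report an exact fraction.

R_A = 42 kN, M_A = 264 kN·m

Load 1 — triangular load w₀=4 kN/m (0→w₀ over full span):
  R_A = w₀L/2 = 4·12/2 = 24 kN
  M_A = w₀L²/3 = 4·12²/3 = 192 kN·m
Load 2 — point force P=18 kN at a=4 m (b=L-a=8):
  R_A = P = 18 kN
  M_A = Pa = 18·4 = 72 kN·m
Superposition: R_A = 42 kN, M_A = 264 kN·m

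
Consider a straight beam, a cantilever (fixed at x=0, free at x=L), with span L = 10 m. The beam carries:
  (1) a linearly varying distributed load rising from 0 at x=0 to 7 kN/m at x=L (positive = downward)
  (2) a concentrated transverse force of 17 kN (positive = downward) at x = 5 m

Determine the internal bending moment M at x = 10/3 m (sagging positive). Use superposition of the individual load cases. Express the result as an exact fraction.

M(10/3) = -12095/81 kN·m

Load 1 — triangular load w₀=7 kN/m (0→w₀ over full span):
  M_1 = w₀Lx/2 - w₀L²/3 - w₀x³/(6L) = 7·10·(10/3)/2 - 7·10²/3 - 7·(10/3)³/(6·10) = -9800/81 kN·m
Load 2 — point force P=17 kN at a=5 m (b=L-a=5):
  M_2 = -P(a-x)  [x≤a] = -17·(5-(10/3)) = -85/3 kN·m
Superposition: M = Σ M_i = -12095/81 kN·m ≈ -149.320988 kN·m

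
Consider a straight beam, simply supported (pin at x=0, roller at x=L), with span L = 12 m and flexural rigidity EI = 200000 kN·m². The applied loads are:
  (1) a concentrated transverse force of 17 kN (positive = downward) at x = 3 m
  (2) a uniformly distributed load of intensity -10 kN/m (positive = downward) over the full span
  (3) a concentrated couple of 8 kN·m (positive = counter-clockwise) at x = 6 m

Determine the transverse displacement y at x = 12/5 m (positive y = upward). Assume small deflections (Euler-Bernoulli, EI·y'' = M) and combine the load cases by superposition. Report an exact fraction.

y(12/5) = 325899/50000000 m

Load 1 — point force P=17 kN at a=3 m (b=L-a=9):
  y_1 = -Pbx(L²-b²-x²)/(6LEI)  [x≤a] = -17·9·(12/5)·(12²-9²-(12/5)²)/(6·12·200000) = -72981/50000000 m
Load 2 — uniform load w=-10 kN/m over full span:
  y_2 = -wx(L³-2Lx²+x³)/(24EI) = -(-10)·(12/5)·(12³-2·12·(12/5)²+(12/5)³)/(24·200000) = 3132/390625 m
Load 3 — applied couple M₀=8 kN·m at a=6 m (b=L-a=6):
  y_3 = (M₀x³/(6L)+C₁x)/EI  [x≤a] with C₁=M₀(3b²-L²)/(6L)=-4 = (8·(12/5)³/(6·12)+(-4)·(12/5))/200000 = -63/1562500 m
Superposition: y = Σ y_i = 325899/50000000 m ≈ 0.006518 m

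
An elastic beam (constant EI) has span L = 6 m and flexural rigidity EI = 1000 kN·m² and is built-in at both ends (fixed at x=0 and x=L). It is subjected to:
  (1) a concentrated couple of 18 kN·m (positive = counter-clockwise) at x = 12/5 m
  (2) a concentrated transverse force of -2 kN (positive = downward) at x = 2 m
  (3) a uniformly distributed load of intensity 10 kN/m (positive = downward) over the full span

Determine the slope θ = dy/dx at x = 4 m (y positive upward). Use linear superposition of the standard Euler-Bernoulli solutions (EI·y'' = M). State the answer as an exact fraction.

θ(4) = 1639/168750 rad

Load 1 — applied couple M₀=18 kN·m at a=12/5 m (b=L-a=18/5):
  θ_1 = (R_Ax²/2 - M_Ax - M₀(x-a))/EI  [x>a] with R_A=108/25, M_A=54/25 = ((108/25)·4²/2 - (54/25)·4 - 18·(4-(12/5)))/1000 = -9/3125 rad
Load 2 — point force P=-2 kN at a=2 m (b=L-a=4):
  θ_2 = Pa²(L-x)(2bL-(3b+a)(L-x))/(2L³EI)  [x>a] = (-2)·2²·(6-4)·(2·4·6-(3·4+2)·(6-4))/(2·6³·1000) = -1/1350 rad
Load 3 — uniform load w=10 kN/m over full span:
  θ_3 = -wx(L-x)(L-2x)/(12EI) = -10·4·(6-4)·(6-2·4)/(12·1000) = 1/75 rad
Superposition: θ = Σ θ_i = 1639/168750 rad ≈ 0.009713 rad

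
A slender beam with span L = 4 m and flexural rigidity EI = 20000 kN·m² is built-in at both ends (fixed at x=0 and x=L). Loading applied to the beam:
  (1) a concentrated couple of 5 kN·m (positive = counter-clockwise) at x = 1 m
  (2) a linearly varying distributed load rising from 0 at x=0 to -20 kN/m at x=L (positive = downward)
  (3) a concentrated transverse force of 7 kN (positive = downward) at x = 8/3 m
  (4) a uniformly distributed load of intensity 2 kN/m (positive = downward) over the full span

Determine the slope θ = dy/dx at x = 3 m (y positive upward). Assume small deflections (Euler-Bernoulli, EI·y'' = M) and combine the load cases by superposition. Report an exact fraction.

Load 1 — applied couple M₀=5 kN·m at a=1 m (b=L-a=3):
  θ_1 = (R_Ax²/2 - M_Ax - M₀(x-a))/EI  [x>a] with R_A=45/32, M_A=-15/16 = ((45/32)·3²/2 - (-15/16)·3 - 5·(3-1))/20000 = -11/256000 rad
Load 2 — triangular load w₀=-20 kN/m (0→w₀ over full span):
  θ_2 = -w₀(2x(L-x)(L-2x)(x+2L)+x²(L-x)²)/(120LEI) = -(-20)·(2·3·(4-3)·(4-2·3)·(3+2·4)+3²·(4-3)²)/(120·4·20000) = -41/160000 rad
Load 3 — point force P=7 kN at a=8/3 m (b=L-a=4/3):
  θ_3 = Pa²(L-x)(2bL-(3b+a)(L-x))/(2L³EI)  [x>a] = 7·(8/3)²·(4-3)·(2·(4/3)·4-(3·(4/3)+(8/3))·(4-3))/(2·4³·20000) = 7/90000 rad
Load 4 — uniform load w=2 kN/m over full span:
  θ_4 = -wx(L-x)(L-2x)/(12EI) = -2·3·(4-3)·(4-2·3)/(12·20000) = 1/20000 rad
Superposition: θ = Σ θ_i = -79/460800 rad ≈ -0.000171 rad

θ(3) = -79/460800 rad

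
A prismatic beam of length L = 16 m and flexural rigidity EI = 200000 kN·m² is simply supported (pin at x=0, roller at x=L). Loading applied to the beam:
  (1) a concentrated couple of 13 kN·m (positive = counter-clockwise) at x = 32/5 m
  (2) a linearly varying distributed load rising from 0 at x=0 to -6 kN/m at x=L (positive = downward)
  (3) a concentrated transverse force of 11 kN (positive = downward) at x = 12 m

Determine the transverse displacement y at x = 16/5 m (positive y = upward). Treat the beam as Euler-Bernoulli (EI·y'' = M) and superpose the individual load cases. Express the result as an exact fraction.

y(16/5) = 1639411/292968750 m

Load 1 — applied couple M₀=13 kN·m at a=32/5 m (b=L-a=48/5):
  y_1 = (M₀x³/(6L)+C₁x)/EI  [x≤a] with C₁=M₀(3b²-L²)/(6L)=208/75 = (13·(16/5)³/(6·16)+(208/75)·(16/5))/200000 = 26/390625 m
Load 2 — triangular load w₀=-6 kN/m (0→w₀ over full span):
  y_2 = -w₀x(7L⁴-10L²x²+3x⁴)/(360LEI) = -(-6)·(16/5)·(7·16⁴-10·16²·(16/5)²+3·(16/5)⁴)/(360·16·200000) = 352256/48828125 m
Load 3 — point force P=11 kN at a=12 m (b=L-a=4):
  y_3 = -Pbx(L²-b²-x²)/(6LEI)  [x≤a] = -11·4·(16/5)·(16²-4²-(16/5)²)/(6·16·200000) = -3949/2343750 m
Superposition: y = Σ y_i = 1639411/292968750 m ≈ 0.005596 m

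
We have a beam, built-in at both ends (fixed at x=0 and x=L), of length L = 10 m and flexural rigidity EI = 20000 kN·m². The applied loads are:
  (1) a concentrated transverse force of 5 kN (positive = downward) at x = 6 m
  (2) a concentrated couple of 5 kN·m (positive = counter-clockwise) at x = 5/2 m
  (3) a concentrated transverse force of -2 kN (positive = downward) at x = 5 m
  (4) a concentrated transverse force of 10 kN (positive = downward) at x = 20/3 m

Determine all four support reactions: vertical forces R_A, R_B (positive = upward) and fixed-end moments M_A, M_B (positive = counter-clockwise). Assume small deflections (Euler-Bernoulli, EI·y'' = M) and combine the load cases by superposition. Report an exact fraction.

R_A = 42283/10800 kN, M_A = 18943/2160 kN·m, R_B = 98117/10800 kN, M_B = -38777/2160 kN·m

Load 1 — point force P=5 kN at a=6 m (b=L-a=4):
  R_A = Pb²(3a+b)/L³ = 5·4²·(3·6+4)/10³ = 44/25 kN
  M_A = Pab²/L² = 5·6·4²/10² = 24/5 kN·m
  R_B = Pa²(a+3b)/L³ = 5·6²·(6+3·4)/10³ = 81/25 kN
  M_B = -Pa²b/L² = -5·6²·4/10² = -36/5 kN·m
Load 2 — applied couple M₀=5 kN·m at a=5/2 m (b=L-a=15/2):
  R_A = 6M₀ab/L³ = 6·5·(5/2)·(15/2)/10³ = 9/16 kN
  M_A = M₀b(2a-b)/L² = 5·(15/2)·(2·(5/2)-(15/2))/10² = -15/16 kN·m
  R_B = -6M₀ab/L³ = -6·5·(5/2)·(15/2)/10³ = -9/16 kN
  M_B = M₀a(2b-a)/L² = 5·(5/2)·(2·(15/2)-(5/2))/10² = 25/16 kN·m
Load 3 — point force P=-2 kN at a=5 m (b=L-a=5):
  R_A = Pb²(3a+b)/L³ = (-2)·5²·(3·5+5)/10³ = -1 kN
  M_A = Pab²/L² = (-2)·5·5²/10² = -5/2 kN·m
  R_B = Pa²(a+3b)/L³ = (-2)·5²·(5+3·5)/10³ = -1 kN
  M_B = -Pa²b/L² = -(-2)·5²·5/10² = 5/2 kN·m
Load 4 — point force P=10 kN at a=20/3 m (b=L-a=10/3):
  R_A = Pb²(3a+b)/L³ = 10·(10/3)²·(3·(20/3)+(10/3))/10³ = 70/27 kN
  M_A = Pab²/L² = 10·(20/3)·(10/3)²/10² = 200/27 kN·m
  R_B = Pa²(a+3b)/L³ = 10·(20/3)²·((20/3)+3·(10/3))/10³ = 200/27 kN
  M_B = -Pa²b/L² = -10·(20/3)²·(10/3)/10² = -400/27 kN·m
Superposition: R_A = 42283/10800 kN, M_A = 18943/2160 kN·m, R_B = 98117/10800 kN, M_B = -38777/2160 kN·m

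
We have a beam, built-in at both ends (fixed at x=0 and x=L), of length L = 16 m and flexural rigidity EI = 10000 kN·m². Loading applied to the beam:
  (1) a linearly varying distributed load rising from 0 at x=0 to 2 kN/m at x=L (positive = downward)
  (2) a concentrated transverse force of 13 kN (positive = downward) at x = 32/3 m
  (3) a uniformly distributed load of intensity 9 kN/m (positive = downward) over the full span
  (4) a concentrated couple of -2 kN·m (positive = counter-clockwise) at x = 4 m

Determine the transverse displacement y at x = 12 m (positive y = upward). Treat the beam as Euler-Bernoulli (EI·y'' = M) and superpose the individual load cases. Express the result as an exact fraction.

Load 1 — triangular load w₀=2 kN/m (0→w₀ over full span):
  y_1 = -w₀x²(L-x)²(x+2L)/(120LEI) = -2·12²·(16-12)²·(12+2·16)/(120·16·10000) = -33/3125 m
Load 2 — point force P=13 kN at a=32/3 m (b=L-a=16/3):
  y_2 = -Pa²(L-x)²(3bL-(3b+a)(L-x))/(6L³EI)  [x>a] = -13·(32/3)²·(16-12)²·(3·(16/3)·16-(3·(16/3)+(32/3))·(16-12))/(6·16³·10000) = -728/50625 m
Load 3 — uniform load w=9 kN/m over full span:
  y_3 = -wx²(L-x)²/(24EI) = -9·12²·(16-12)²/(24·10000) = -54/625 m
Load 4 — applied couple M₀=-2 kN·m at a=4 m (b=L-a=12):
  y_4 = (R_Ax³/6 - M_Ax²/2 - M₀(x-a)²/2)/EI  [x>a] with R_A=-9/64, M_A=3/8 = ((-9/64)·12³/6 - (3/8)·12²/2 - (-2)·(12-4)²/2)/10000 = -7/20000 m
Superposition: y = Σ y_i = -904691/8100000 m ≈ -0.111690 m

y(12) = -904691/8100000 m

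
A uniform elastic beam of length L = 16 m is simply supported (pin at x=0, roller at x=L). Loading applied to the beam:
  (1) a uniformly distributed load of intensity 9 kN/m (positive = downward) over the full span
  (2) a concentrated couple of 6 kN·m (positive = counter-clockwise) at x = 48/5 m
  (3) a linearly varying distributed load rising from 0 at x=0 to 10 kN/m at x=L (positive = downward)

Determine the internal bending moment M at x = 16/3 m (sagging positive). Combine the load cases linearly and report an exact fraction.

M(16/3) = 31138/81 kN·m

Load 1 — uniform load w=9 kN/m over full span:
  M_1 = wx(L-x)/2 = 9·(16/3)·(16-(16/3))/2 = 256 kN·m
Load 2 — applied couple M₀=6 kN·m at a=48/5 m (b=L-a=32/5):
  M_2 = M₀x/L  [x≤a] = 6·(16/3)/16 = 2 kN·m
Load 3 — triangular load w₀=10 kN/m (0→w₀ over full span):
  M_3 = w₀Lx/6 - w₀x³/(6L) = 10·16·(16/3)/6 - 10·(16/3)³/(6·16) = 10240/81 kN·m
Superposition: M = Σ M_i = 31138/81 kN·m ≈ 384.419753 kN·m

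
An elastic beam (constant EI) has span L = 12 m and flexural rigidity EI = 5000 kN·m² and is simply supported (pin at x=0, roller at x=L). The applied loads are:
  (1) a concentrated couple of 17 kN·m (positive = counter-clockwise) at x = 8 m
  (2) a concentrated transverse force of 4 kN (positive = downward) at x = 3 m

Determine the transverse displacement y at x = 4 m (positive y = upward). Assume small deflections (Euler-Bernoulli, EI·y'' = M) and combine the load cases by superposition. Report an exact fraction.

Load 1 — applied couple M₀=17 kN·m at a=8 m (b=L-a=4):
  y_1 = (M₀x³/(6L)+C₁x)/EI  [x≤a] with C₁=M₀(3b²-L²)/(6L)=-68/3 = (17·4³/(6·12)+(-68/3)·4)/5000 = -17/1125 m
Load 2 — point force P=4 kN at a=3 m (b=L-a=9):
  y_2 = -Pa(L-x)(2Lx-a²-x²)/(6LEI)  [x>a] = -4·3·(12-4)·(2·12·4-3²-4²)/(6·12·5000) = -71/3750 m
Superposition: y = Σ y_i = -383/11250 m ≈ -0.034044 m

y(4) = -383/11250 m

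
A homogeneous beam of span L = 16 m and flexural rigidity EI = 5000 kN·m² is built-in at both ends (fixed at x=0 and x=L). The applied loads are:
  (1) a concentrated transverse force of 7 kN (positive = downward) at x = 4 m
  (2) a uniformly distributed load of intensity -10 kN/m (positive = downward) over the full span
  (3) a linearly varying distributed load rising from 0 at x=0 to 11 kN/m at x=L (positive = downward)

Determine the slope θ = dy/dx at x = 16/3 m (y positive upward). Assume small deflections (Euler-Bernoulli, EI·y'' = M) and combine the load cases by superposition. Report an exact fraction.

θ(16/3) = 14927/759375 rad

Load 1 — point force P=7 kN at a=4 m (b=L-a=12):
  θ_1 = Pa²(L-x)(2bL-(3b+a)(L-x))/(2L³EI)  [x>a] = 7·4²·(16-(16/3))·(2·12·16-(3·12+4)·(16-(16/3)))/(2·16³·5000) = -7/5625 rad
Load 2 — uniform load w=-10 kN/m over full span:
  θ_2 = -wx(L-x)(L-2x)/(12EI) = -(-10)·(16/3)·(16-(16/3))·(16-2·(16/3))/(12·5000) = 512/10125 rad
Load 3 — triangular load w₀=11 kN/m (0→w₀ over full span):
  θ_3 = -w₀(2x(L-x)(L-2x)(x+2L)+x²(L-x)²)/(120LEI) = -11·(2·(16/3)·(16-(16/3))·(16-2·(16/3))·((16/3)+2·16)+(16/3)²·(16-(16/3))²)/(120·16·5000) = -22528/759375 rad
Superposition: θ = Σ θ_i = 14927/759375 rad ≈ 0.019657 rad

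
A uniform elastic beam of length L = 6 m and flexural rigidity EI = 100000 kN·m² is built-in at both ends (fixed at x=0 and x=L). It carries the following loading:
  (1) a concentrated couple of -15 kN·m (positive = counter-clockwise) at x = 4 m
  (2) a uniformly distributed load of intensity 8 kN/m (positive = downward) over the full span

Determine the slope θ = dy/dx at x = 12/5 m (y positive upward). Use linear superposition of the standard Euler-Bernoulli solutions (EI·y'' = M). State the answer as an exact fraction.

Load 1 — applied couple M₀=-15 kN·m at a=4 m (b=L-a=2):
  θ_1 = (R_Ax²/2 - M_Ax)/EI  [x≤a] with R_A=-10/3, M_A=-5 = ((-10/3)·(12/5)²/2 - (-5)·(12/5))/100000 = 3/125000 rad
Load 2 — uniform load w=8 kN/m over full span:
  θ_2 = -wx(L-x)(L-2x)/(12EI) = -8·(12/5)·(6-(12/5))·(6-2·(12/5))/(12·100000) = -27/390625 rad
Superposition: θ = Σ θ_i = -141/3125000 rad ≈ -0.000045 rad

θ(12/5) = -141/3125000 rad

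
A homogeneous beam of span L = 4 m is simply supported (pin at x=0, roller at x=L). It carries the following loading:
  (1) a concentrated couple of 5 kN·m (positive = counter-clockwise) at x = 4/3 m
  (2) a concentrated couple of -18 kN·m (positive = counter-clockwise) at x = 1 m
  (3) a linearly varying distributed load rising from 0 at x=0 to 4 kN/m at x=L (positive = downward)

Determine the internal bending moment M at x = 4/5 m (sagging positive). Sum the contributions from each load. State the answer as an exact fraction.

Load 1 — applied couple M₀=5 kN·m at a=4/3 m (b=L-a=8/3):
  M_1 = M₀x/L  [x≤a] = 5·(4/5)/4 = 1 kN·m
Load 2 — applied couple M₀=-18 kN·m at a=1 m (b=L-a=3):
  M_2 = M₀x/L  [x≤a] = (-18)·(4/5)/4 = -18/5 kN·m
Load 3 — triangular load w₀=4 kN/m (0→w₀ over full span):
  M_3 = w₀Lx/6 - w₀x³/(6L) = 4·4·(4/5)/6 - 4·(4/5)³/(6·4) = 256/125 kN·m
Superposition: M = Σ M_i = -69/125 kN·m ≈ -0.552000 kN·m

M(4/5) = -69/125 kN·m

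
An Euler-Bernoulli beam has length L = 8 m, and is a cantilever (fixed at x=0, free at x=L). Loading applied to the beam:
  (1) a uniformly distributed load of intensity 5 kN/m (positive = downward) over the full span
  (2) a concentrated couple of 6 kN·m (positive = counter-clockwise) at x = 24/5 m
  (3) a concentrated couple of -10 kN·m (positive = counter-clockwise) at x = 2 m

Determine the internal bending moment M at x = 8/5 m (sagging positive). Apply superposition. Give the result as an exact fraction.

Load 1 — uniform load w=5 kN/m over full span:
  M_1 = -w(L-x)²/2 = -5·(8-(8/5))²/2 = -512/5 kN·m
Load 2 — applied couple M₀=6 kN·m at a=24/5 m (b=L-a=16/5):
  M_2 = M₀  [x≤a] = 6 = 6 kN·m
Load 3 — applied couple M₀=-10 kN·m at a=2 m (b=L-a=6):
  M_3 = M₀  [x≤a] = (-10) = -10 kN·m
Superposition: M = Σ M_i = -532/5 kN·m ≈ -106.400000 kN·m

M(8/5) = -532/5 kN·m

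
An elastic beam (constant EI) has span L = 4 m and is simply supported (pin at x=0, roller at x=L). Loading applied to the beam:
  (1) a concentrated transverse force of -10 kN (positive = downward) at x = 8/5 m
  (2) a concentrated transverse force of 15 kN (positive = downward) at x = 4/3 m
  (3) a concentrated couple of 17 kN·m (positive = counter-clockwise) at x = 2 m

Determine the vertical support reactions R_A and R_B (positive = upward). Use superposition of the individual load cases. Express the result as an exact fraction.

Load 1 — point force P=-10 kN at a=8/5 m (b=L-a=12/5):
  R_A = Pb/L = (-10)·(12/5)/4 = -6 kN
  R_B = Pa/L = (-10)·(8/5)/4 = -4 kN
Load 2 — point force P=15 kN at a=4/3 m (b=L-a=8/3):
  R_A = Pb/L = 15·(8/3)/4 = 10 kN
  R_B = Pa/L = 15·(4/3)/4 = 5 kN
Load 3 — applied couple M₀=17 kN·m at a=2 m (b=L-a=2):
  R_A = M₀/L = 17/4 kN
  R_B = -M₀/L = -17/4 kN
Superposition: R_A = 33/4 kN, R_B = -13/4 kN

R_A = 33/4 kN, R_B = -13/4 kN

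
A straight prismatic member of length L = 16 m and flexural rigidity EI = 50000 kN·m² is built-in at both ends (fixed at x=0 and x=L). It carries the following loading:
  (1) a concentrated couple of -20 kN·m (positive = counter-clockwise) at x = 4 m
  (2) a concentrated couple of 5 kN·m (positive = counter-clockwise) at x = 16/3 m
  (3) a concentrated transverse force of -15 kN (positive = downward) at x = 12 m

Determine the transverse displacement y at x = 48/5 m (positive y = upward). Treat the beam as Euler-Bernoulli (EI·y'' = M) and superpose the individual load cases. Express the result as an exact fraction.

Load 1 — applied couple M₀=-20 kN·m at a=4 m (b=L-a=12):
  y_1 = (R_Ax³/6 - M_Ax²/2 - M₀(x-a)²/2)/EI  [x>a] with R_A=-45/32, M_A=15/4 = ((-45/32)·(48/5)³/6 - (15/4)·(48/5)²/2 - (-20)·((48/5)-4)²/2)/50000 = -104/78125 m
Load 2 — applied couple M₀=5 kN·m at a=16/3 m (b=L-a=32/3):
  y_2 = (R_Ax³/6 - M_Ax²/2 - M₀(x-a)²/2)/EI  [x>a] with R_A=5/12, M_A=0 = ((5/12)·(48/5)³/6 - 0·(48/5)²/2 - 5·((48/5)-(16/3))²/2)/50000 = 224/703125 m
Load 3 — point force P=-15 kN at a=12 m (b=L-a=4):
  y_3 = -Pb²x²(3aL-(3a+b)x)/(6L³EI)  [x≤a] = -(-15)·4²·(48/5)²·(3·12·16-(3·12+4)·(48/5))/(6·16³·50000) = 54/15625 m
Superposition: y = Σ y_i = 1718/703125 m ≈ 0.002443 m

y(48/5) = 1718/703125 m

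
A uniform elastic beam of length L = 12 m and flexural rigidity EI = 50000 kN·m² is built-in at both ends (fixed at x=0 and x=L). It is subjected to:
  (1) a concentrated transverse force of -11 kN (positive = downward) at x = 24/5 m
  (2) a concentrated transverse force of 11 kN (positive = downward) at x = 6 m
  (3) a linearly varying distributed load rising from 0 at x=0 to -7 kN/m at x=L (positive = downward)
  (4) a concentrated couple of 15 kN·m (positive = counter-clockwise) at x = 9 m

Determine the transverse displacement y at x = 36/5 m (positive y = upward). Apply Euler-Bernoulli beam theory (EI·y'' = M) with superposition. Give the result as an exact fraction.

y(36/5) = 4157451/1562500000 m

Load 1 — point force P=-11 kN at a=24/5 m (b=L-a=36/5):
  y_1 = -Pa²(L-x)²(3bL-(3b+a)(L-x))/(6L³EI)  [x>a] = -(-11)·(24/5)²·(12-(36/5))²·(3·(36/5)·12-(3·(36/5)+(24/5))·(12-(36/5)))/(6·12³·50000) = 72864/48828125 m
Load 2 — point force P=11 kN at a=6 m (b=L-a=6):
  y_2 = -Pa²(L-x)²(3bL-(3b+a)(L-x))/(6L³EI)  [x>a] = -11·6²·(12-(36/5))²·(3·6·12-(3·6+6)·(12-(36/5)))/(6·12³·50000) = -693/390625 m
Load 3 — triangular load w₀=-7 kN/m (0→w₀ over full span):
  y_3 = -w₀x²(L-x)²(x+2L)/(120LEI) = -(-7)·(36/5)²·(12-(36/5))²·((36/5)+2·12)/(120·12·50000) = 176904/48828125 m
Load 4 — applied couple M₀=15 kN·m at a=9 m (b=L-a=3):
  y_4 = (R_Ax³/6 - M_Ax²/2)/EI  [x≤a] with R_A=45/32, M_A=75/16 = ((45/32)·(36/5)³/6 - (75/16)·(36/5)²/2)/50000 = -1701/2500000 m
Superposition: y = Σ y_i = 4157451/1562500000 m ≈ 0.002661 m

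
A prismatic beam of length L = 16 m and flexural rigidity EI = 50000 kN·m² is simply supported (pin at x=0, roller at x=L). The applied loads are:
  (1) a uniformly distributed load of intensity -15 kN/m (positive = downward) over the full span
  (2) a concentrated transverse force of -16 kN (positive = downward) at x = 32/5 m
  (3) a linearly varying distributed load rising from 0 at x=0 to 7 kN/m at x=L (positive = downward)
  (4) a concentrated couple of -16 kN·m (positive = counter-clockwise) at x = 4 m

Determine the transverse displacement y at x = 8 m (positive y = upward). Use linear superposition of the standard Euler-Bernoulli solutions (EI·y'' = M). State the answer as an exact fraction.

y(8) = 85236/390625 m

Load 1 — uniform load w=-15 kN/m over full span:
  y_1 = -wx(L³-2Lx²+x³)/(24EI) = -(-15)·8·(16³-2·16·8²+8³)/(24·50000) = 32/125 m
Load 2 — point force P=-16 kN at a=32/5 m (b=L-a=48/5):
  y_2 = -Pa(L-x)(2Lx-a²-x²)/(6LEI)  [x>a] = -(-16)·(32/5)·(16-8)·(2·16·8-(32/5)²-8²)/(6·16·50000) = 30208/1171875 m
Load 3 — triangular load w₀=7 kN/m (0→w₀ over full span):
  y_3 = -w₀x(7L⁴-10L²x²+3x⁴)/(360LEI) = -7·8·(7·16⁴-10·16²·8²+3·8⁴)/(360·16·50000) = -112/1875 m
Load 4 — applied couple M₀=-16 kN·m at a=4 m (b=L-a=12):
  y_4 = (M₀x³/(6L)-M₀(x-a)²/2+C₁x)/EI  [x>a] with C₁=M₀(3b²-L²)/(6L)=-88/3 = ((-16)·8³/(6·16)-(-16)·(8-4)²/2+(-88/3)·8)/50000 = -12/3125 m
Superposition: y = Σ y_i = 85236/390625 m ≈ 0.218204 m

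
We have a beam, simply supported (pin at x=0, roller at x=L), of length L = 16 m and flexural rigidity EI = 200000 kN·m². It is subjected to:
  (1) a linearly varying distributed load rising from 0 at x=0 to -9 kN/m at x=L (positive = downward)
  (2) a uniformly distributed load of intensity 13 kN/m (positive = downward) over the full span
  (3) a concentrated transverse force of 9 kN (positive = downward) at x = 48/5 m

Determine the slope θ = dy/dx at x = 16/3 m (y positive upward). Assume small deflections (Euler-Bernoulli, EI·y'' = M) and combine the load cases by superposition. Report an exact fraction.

Load 1 — triangular load w₀=-9 kN/m (0→w₀ over full span):
  θ_1 = -w₀(7L⁴-30L²x²+15x⁴)/(360LEI) = -(-9)·(7·16⁴-30·16²·(16/3)²+15·(16/3)⁴)/(360·16·200000) = 832/421875 rad
Load 2 — uniform load w=13 kN/m over full span:
  θ_2 = -w(L³-6Lx²+4x³)/(24EI) = -13·(16³-6·16·(16/3)²+4·(16/3)³)/(24·200000) = -1352/253125 rad
Load 3 — point force P=9 kN at a=48/5 m (b=L-a=32/5):
  θ_3 = -Pb(L²-b²-3x²)/(6LEI)  [x≤a] = -9·(32/5)·(16²-(32/5)²-3·(16/3)²)/(6·16·200000) = -152/390625 rad
Superposition: θ = Σ θ_i = -118912/31640625 rad ≈ -0.003758 rad

θ(16/3) = -118912/31640625 rad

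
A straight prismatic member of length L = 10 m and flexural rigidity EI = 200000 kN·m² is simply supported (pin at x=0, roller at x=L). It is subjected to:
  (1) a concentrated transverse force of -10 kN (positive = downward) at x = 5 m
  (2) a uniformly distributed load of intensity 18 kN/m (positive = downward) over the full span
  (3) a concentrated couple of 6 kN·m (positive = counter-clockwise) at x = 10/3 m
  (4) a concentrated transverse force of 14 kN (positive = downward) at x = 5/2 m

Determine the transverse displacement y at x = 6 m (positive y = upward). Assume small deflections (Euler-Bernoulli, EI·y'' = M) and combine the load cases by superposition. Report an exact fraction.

y(6) = -131789/12000000 m

Load 1 — point force P=-10 kN at a=5 m (b=L-a=5):
  y_1 = -Pa(L-x)(2Lx-a²-x²)/(6LEI)  [x>a] = -(-10)·5·(10-6)·(2·10·6-5²-6²)/(6·10·200000) = 59/60000 m
Load 2 — uniform load w=18 kN/m over full span:
  y_2 = -wx(L³-2Lx²+x³)/(24EI) = -18·6·(10³-2·10·6²+6³)/(24·200000) = -279/25000 m
Load 3 — applied couple M₀=6 kN·m at a=10/3 m (b=L-a=20/3):
  y_3 = (M₀x³/(6L)-M₀(x-a)²/2+C₁x)/EI  [x>a] with C₁=M₀(3b²-L²)/(6L)=10/3 = (6·6³/(6·10)-6·(6-(10/3))²/2+(10/3)·6)/200000 = 19/187500 m
Load 4 — point force P=14 kN at a=5/2 m (b=L-a=15/2):
  y_4 = -Pa(L-x)(2Lx-a²-x²)/(6LEI)  [x>a] = -14·(5/2)·(10-6)·(2·10·6-(5/2)²-6²)/(6·10·200000) = -2177/2400000 m
Superposition: y = Σ y_i = -131789/12000000 m ≈ -0.010982 m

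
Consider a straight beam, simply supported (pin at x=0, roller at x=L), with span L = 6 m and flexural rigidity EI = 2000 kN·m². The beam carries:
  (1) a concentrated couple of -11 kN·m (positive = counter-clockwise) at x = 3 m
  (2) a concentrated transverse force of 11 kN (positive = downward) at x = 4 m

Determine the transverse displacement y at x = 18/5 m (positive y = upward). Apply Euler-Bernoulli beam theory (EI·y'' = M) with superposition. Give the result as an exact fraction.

y(18/5) = -5533/250000 m

Load 1 — applied couple M₀=-11 kN·m at a=3 m (b=L-a=3):
  y_1 = (M₀x³/(6L)-M₀(x-a)²/2+C₁x)/EI  [x>a] with C₁=M₀(3b²-L²)/(6L)=11/4 = ((-11)·(18/5)³/(6·6)-(-11)·((18/5)-3)²/2+(11/4)·(18/5))/2000 = -297/250000 m
Load 2 — point force P=11 kN at a=4 m (b=L-a=2):
  y_2 = -Pbx(L²-b²-x²)/(6LEI)  [x≤a] = -11·2·(18/5)·(6²-2²-(18/5)²)/(6·6·2000) = -1309/62500 m
Superposition: y = Σ y_i = -5533/250000 m ≈ -0.022132 m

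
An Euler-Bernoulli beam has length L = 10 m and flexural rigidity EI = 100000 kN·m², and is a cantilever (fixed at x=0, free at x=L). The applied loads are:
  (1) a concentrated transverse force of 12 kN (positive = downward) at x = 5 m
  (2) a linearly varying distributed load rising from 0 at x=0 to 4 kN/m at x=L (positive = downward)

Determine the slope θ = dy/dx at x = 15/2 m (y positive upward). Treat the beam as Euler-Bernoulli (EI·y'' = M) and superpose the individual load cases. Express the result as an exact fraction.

Load 1 — point force P=12 kN at a=5 m (b=L-a=5):
  θ_1 = -Pa²/(2EI)  [x>a] = -12·5²/(2·100000) = -3/2000 rad
Load 2 — triangular load w₀=4 kN/m (0→w₀ over full span):
  θ_2 = (w₀Lx²/4-w₀L²x/3-w₀x⁴/(24L))/EI = (4·10·(15/2)²/4-4·10²·(15/2)/3-4·(15/2)⁴/(24·10))/100000 = -251/51200 rad
Superposition: θ = Σ θ_i = -1639/256000 rad ≈ -0.006402 rad

θ(15/2) = -1639/256000 rad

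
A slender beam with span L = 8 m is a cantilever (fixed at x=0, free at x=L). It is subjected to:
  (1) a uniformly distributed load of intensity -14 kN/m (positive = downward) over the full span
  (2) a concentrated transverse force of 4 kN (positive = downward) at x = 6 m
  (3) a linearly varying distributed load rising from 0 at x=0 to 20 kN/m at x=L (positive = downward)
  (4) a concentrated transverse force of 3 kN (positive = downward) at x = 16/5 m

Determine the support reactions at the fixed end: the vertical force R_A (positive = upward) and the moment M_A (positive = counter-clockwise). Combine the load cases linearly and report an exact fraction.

R_A = -25 kN, M_A = 184/15 kN·m

Load 1 — uniform load w=-14 kN/m over full span:
  R_A = wL = (-14)·8 = -112 kN
  M_A = wL²/2 = (-14)·8²/2 = -448 kN·m
Load 2 — point force P=4 kN at a=6 m (b=L-a=2):
  R_A = P = 4 kN
  M_A = Pa = 4·6 = 24 kN·m
Load 3 — triangular load w₀=20 kN/m (0→w₀ over full span):
  R_A = w₀L/2 = 20·8/2 = 80 kN
  M_A = w₀L²/3 = 20·8²/3 = 1280/3 kN·m
Load 4 — point force P=3 kN at a=16/5 m (b=L-a=24/5):
  R_A = P = 3 kN
  M_A = Pa = 3·(16/5) = 48/5 kN·m
Superposition: R_A = -25 kN, M_A = 184/15 kN·m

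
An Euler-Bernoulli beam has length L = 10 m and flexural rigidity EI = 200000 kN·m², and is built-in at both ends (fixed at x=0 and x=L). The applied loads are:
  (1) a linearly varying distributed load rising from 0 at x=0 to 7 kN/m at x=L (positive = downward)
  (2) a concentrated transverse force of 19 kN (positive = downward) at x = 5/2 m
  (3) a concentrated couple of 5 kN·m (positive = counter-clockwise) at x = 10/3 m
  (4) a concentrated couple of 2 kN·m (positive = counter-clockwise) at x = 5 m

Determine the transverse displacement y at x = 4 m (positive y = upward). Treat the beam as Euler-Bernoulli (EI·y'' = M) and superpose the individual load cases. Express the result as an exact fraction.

Load 1 — triangular load w₀=7 kN/m (0→w₀ over full span):
  y_1 = -w₀x²(L-x)²(x+2L)/(120LEI) = -7·4²·(10-4)²·(4+2·10)/(120·10·200000) = -63/156250 m
Load 2 — point force P=19 kN at a=5/2 m (b=L-a=15/2):
  y_2 = -Pa²(L-x)²(3bL-(3b+a)(L-x))/(6L³EI)  [x>a] = -19·(5/2)²·(10-4)²·(3·(15/2)·10-(3·(15/2)+(5/2))·(10-4))/(6·10³·200000) = -171/640000 m
Load 3 — applied couple M₀=5 kN·m at a=10/3 m (b=L-a=20/3):
  y_3 = (R_Ax³/6 - M_Ax²/2 - M₀(x-a)²/2)/EI  [x>a] with R_A=2/3, M_A=0 = ((2/3)·4³/6 - 0·4²/2 - 5·(4-(10/3))²/2)/200000 = 3/100000 m
Load 4 — applied couple M₀=2 kN·m at a=5 m (b=L-a=5):
  y_4 = (R_Ax³/6 - M_Ax²/2)/EI  [x≤a] with R_A=3/10, M_A=1/2 = ((3/10)·4³/6 - (1/2)·4²/2)/200000 = -1/250000 m
Superposition: y = Σ y_i = -51551/80000000 m ≈ -0.000644 m

y(4) = -51551/80000000 m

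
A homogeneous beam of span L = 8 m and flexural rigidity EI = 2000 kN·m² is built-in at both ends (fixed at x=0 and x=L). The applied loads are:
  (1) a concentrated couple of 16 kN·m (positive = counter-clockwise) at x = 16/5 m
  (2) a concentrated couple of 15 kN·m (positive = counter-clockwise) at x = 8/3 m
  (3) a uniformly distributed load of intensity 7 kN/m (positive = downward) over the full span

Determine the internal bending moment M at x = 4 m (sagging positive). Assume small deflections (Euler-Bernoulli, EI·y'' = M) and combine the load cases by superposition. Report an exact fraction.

M(4) = 109/15 kN·m

Load 1 — applied couple M₀=16 kN·m at a=16/5 m (b=L-a=24/5):
  M_1 = R_Ax - M_A - M₀  [x>a] with R_A=72/25, M_A=48/25 = (72/25)·4 - (48/25) - 16 = -32/5 kN·m
Load 2 — applied couple M₀=15 kN·m at a=8/3 m (b=L-a=16/3):
  M_2 = R_Ax - M_A - M₀  [x>a] with R_A=5/2, M_A=0 = (5/2)·4 - 0 - 15 = -5 kN·m
Load 3 — uniform load w=7 kN/m over full span:
  M_3 = wLx/2 - wL²/12 - wx²/2 = 7·8·4/2 - 7·8²/12 - 7·4²/2 = 56/3 kN·m
Superposition: M = Σ M_i = 109/15 kN·m ≈ 7.266667 kN·m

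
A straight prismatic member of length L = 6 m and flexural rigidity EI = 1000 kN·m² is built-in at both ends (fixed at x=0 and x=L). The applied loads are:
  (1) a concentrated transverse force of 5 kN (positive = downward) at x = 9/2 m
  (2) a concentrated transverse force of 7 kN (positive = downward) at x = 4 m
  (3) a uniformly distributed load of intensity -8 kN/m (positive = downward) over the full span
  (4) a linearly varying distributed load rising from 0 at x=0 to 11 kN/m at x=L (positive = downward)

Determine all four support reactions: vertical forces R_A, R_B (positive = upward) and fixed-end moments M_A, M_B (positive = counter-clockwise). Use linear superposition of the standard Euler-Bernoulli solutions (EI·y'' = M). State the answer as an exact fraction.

Load 1 — point force P=5 kN at a=9/2 m (b=L-a=3/2):
  R_A = Pb²(3a+b)/L³ = 5·(3/2)²·(3·(9/2)+(3/2))/6³ = 25/32 kN
  M_A = Pab²/L² = 5·(9/2)·(3/2)²/6² = 45/32 kN·m
  R_B = Pa²(a+3b)/L³ = 5·(9/2)²·((9/2)+3·(3/2))/6³ = 135/32 kN
  M_B = -Pa²b/L² = -5·(9/2)²·(3/2)/6² = -135/32 kN·m
Load 2 — point force P=7 kN at a=4 m (b=L-a=2):
  R_A = Pb²(3a+b)/L³ = 7·2²·(3·4+2)/6³ = 49/27 kN
  M_A = Pab²/L² = 7·4·2²/6² = 28/9 kN·m
  R_B = Pa²(a+3b)/L³ = 7·4²·(4+3·2)/6³ = 140/27 kN
  M_B = -Pa²b/L² = -7·4²·2/6² = -56/9 kN·m
Load 3 — uniform load w=-8 kN/m over full span:
  R_A = wL/2 = (-8)·6/2 = -24 kN
  M_A = wL²/12 = (-8)·6²/12 = -24 kN·m
  R_B = wL/2 = (-8)·6/2 = -24 kN
  M_B = -wL²/12 = -(-8)·6²/12 = 24 kN·m
Load 4 — triangular load w₀=11 kN/m (0→w₀ over full span):
  R_A = 3w₀L/20 = 3·11·6/20 = 99/10 kN
  M_A = w₀L²/30 = 11·6²/30 = 66/5 kN·m
  R_B = 7w₀L/20 = 7·11·6/20 = 231/10 kN
  M_B = -w₀L²/20 = -11·6²/20 = -99/5 kN·m
Superposition: R_A = -49697/4320 kN, M_A = -9047/1440 kN·m, R_B = 36737/4320 kN, M_B = -8987/1440 kN·m

R_A = -49697/4320 kN, M_A = -9047/1440 kN·m, R_B = 36737/4320 kN, M_B = -8987/1440 kN·m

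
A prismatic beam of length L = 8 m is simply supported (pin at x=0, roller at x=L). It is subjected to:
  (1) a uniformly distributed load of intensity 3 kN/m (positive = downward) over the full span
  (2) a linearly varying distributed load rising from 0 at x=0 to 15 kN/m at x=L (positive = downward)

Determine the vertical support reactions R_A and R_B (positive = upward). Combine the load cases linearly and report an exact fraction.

R_A = 32 kN, R_B = 52 kN

Load 1 — uniform load w=3 kN/m over full span:
  R_A = wL/2 = 3·8/2 = 12 kN
  R_B = wL/2 = 3·8/2 = 12 kN
Load 2 — triangular load w₀=15 kN/m (0→w₀ over full span):
  R_A = w₀L/6 = 15·8/6 = 20 kN
  R_B = w₀L/3 = 15·8/3 = 40 kN
Superposition: R_A = 32 kN, R_B = 52 kN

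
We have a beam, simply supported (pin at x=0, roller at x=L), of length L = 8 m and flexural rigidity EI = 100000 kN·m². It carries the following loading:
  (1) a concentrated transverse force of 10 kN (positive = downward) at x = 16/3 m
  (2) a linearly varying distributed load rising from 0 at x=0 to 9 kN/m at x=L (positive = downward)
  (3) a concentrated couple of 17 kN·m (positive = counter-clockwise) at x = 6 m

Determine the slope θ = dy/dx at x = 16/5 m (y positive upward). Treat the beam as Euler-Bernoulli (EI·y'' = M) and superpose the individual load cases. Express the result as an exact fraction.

θ(16/5) = -11167903/20250000000 rad

Load 1 — point force P=10 kN at a=16/3 m (b=L-a=8/3):
  θ_1 = -Pb(L²-b²-3x²)/(6LEI)  [x≤a] = -10·(8/3)·(8²-(8/3)²-3·(16/5)²)/(6·8·100000) = -184/1265625 rad
Load 2 — triangular load w₀=9 kN/m (0→w₀ over full span):
  θ_2 = -w₀(7L⁴-30L²x²+15x⁴)/(360LEI) = -9·(7·8⁴-30·8²·(16/5)²+15·(16/5)⁴)/(360·8·100000) = -646/1953125 rad
Load 3 — applied couple M₀=17 kN·m at a=6 m (b=L-a=2):
  θ_3 = (M₀x²/(2L)+C₁)/EI  [x≤a] with C₁=M₀(3b²-L²)/(6L)=-221/12 = (17·(16/5)²/(2·8)+(-221/12))/100000 = -2261/30000000 rad
Superposition: θ = Σ θ_i = -11167903/20250000000 rad ≈ -0.000552 rad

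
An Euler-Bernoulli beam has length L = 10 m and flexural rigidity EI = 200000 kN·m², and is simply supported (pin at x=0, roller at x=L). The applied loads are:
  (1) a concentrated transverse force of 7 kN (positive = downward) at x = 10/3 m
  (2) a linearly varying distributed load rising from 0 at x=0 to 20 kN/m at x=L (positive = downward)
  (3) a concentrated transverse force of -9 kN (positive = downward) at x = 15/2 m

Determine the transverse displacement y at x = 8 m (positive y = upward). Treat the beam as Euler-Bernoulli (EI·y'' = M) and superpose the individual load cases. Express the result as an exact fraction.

y(8) = -5115229/1296000000 m

Load 1 — point force P=7 kN at a=10/3 m (b=L-a=20/3):
  y_1 = -Pa(L-x)(2Lx-a²-x²)/(6LEI)  [x>a] = -7·(10/3)·(10-8)·(2·10·8-(10/3)²-8²)/(6·10·200000) = -1337/4050000 m
Load 2 — triangular load w₀=20 kN/m (0→w₀ over full span):
  y_2 = -w₀x(7L⁴-10L²x²+3x⁴)/(360LEI) = -20·8·(7·10⁴-10·10²·8²+3·8⁴)/(360·10·200000) = -127/31250 m
Load 3 — point force P=-9 kN at a=15/2 m (b=L-a=5/2):
  y_3 = -Pa(L-x)(2Lx-a²-x²)/(6LEI)  [x>a] = -(-9)·(15/2)·(10-8)·(2·10·8-(15/2)²-8²)/(6·10·200000) = 1431/3200000 m
Superposition: y = Σ y_i = -5115229/1296000000 m ≈ -0.003947 m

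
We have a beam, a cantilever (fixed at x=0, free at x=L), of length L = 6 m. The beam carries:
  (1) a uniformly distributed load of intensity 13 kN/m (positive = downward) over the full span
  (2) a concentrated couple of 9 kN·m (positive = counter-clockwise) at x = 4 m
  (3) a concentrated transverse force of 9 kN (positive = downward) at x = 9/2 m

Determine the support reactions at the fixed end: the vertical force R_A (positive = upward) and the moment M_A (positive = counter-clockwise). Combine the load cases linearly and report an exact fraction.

R_A = 87 kN, M_A = 531/2 kN·m

Load 1 — uniform load w=13 kN/m over full span:
  R_A = wL = 13·6 = 78 kN
  M_A = wL²/2 = 13·6²/2 = 234 kN·m
Load 2 — applied couple M₀=9 kN·m at a=4 m (b=L-a=2):
  R_A = 0 kN
  M_A = -M₀ = -9 kN·m
Load 3 — point force P=9 kN at a=9/2 m (b=L-a=3/2):
  R_A = P = 9 kN
  M_A = Pa = 9·(9/2) = 81/2 kN·m
Superposition: R_A = 87 kN, M_A = 531/2 kN·m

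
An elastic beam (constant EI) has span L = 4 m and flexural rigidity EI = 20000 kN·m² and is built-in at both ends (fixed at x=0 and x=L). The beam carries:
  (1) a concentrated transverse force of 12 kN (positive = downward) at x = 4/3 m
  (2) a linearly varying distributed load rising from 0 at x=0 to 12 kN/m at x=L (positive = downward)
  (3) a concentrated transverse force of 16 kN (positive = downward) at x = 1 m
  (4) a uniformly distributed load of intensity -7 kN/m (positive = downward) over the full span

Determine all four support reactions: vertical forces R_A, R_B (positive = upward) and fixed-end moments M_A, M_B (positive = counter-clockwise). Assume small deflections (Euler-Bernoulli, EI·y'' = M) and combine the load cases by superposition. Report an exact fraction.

Load 1 — point force P=12 kN at a=4/3 m (b=L-a=8/3):
  R_A = Pb²(3a+b)/L³ = 12·(8/3)²·(3·(4/3)+(8/3))/4³ = 80/9 kN
  M_A = Pab²/L² = 12·(4/3)·(8/3)²/4² = 64/9 kN·m
  R_B = Pa²(a+3b)/L³ = 12·(4/3)²·((4/3)+3·(8/3))/4³ = 28/9 kN
  M_B = -Pa²b/L² = -12·(4/3)²·(8/3)/4² = -32/9 kN·m
Load 2 — triangular load w₀=12 kN/m (0→w₀ over full span):
  R_A = 3w₀L/20 = 3·12·4/20 = 36/5 kN
  M_A = w₀L²/30 = 12·4²/30 = 32/5 kN·m
  R_B = 7w₀L/20 = 7·12·4/20 = 84/5 kN
  M_B = -w₀L²/20 = -12·4²/20 = -48/5 kN·m
Load 3 — point force P=16 kN at a=1 m (b=L-a=3):
  R_A = Pb²(3a+b)/L³ = 16·3²·(3·1+3)/4³ = 27/2 kN
  M_A = Pab²/L² = 16·1·3²/4² = 9 kN·m
  R_B = Pa²(a+3b)/L³ = 16·1²·(1+3·3)/4³ = 5/2 kN
  M_B = -Pa²b/L² = -16·1²·3/4² = -3 kN·m
Load 4 — uniform load w=-7 kN/m over full span:
  R_A = wL/2 = (-7)·4/2 = -14 kN
  M_A = wL²/12 = (-7)·4²/12 = -28/3 kN·m
  R_B = wL/2 = (-7)·4/2 = -14 kN
  M_B = -wL²/12 = -(-7)·4²/12 = 28/3 kN·m
Superposition: R_A = 1403/90 kN, M_A = 593/45 kN·m, R_B = 757/90 kN, M_B = -307/45 kN·m

R_A = 1403/90 kN, M_A = 593/45 kN·m, R_B = 757/90 kN, M_B = -307/45 kN·m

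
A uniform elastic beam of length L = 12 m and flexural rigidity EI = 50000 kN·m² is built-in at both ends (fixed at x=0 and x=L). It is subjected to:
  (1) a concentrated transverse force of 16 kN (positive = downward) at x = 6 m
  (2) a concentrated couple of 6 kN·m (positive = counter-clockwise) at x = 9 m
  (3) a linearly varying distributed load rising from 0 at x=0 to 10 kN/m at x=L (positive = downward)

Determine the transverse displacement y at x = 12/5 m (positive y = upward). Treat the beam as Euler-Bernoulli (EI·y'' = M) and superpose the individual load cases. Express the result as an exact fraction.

y(12/5) = -475353/156250000 m

Load 1 — point force P=16 kN at a=6 m (b=L-a=6):
  y_1 = -Pb²x²(3aL-(3a+b)x)/(6L³EI)  [x≤a] = -16·6²·(12/5)²·(3·6·12-(3·6+6)·(12/5))/(6·12³·50000) = -396/390625 m
Load 2 — applied couple M₀=6 kN·m at a=9 m (b=L-a=3):
  y_2 = (R_Ax³/6 - M_Ax²/2)/EI  [x≤a] with R_A=9/16, M_A=15/8 = ((9/16)·(12/5)³/6 - (15/8)·(12/5)²/2)/50000 = -513/6250000 m
Load 3 — triangular load w₀=10 kN/m (0→w₀ over full span):
  y_3 = -w₀x²(L-x)²(x+2L)/(120LEI) = -10·(12/5)²·(12-(12/5))²·((12/5)+2·12)/(120·12·50000) = -19008/9765625 m
Superposition: y = Σ y_i = -475353/156250000 m ≈ -0.003042 m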